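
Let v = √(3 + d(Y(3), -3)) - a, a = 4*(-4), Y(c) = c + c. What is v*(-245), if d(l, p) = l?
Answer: -4655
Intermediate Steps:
Y(c) = 2*c
a = -16
v = 19 (v = √(3 + 2*3) - 1*(-16) = √(3 + 6) + 16 = √9 + 16 = 3 + 16 = 19)
v*(-245) = 19*(-245) = -4655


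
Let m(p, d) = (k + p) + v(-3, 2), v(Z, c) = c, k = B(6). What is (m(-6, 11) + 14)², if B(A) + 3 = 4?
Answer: 121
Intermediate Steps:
B(A) = 1 (B(A) = -3 + 4 = 1)
k = 1
m(p, d) = 3 + p (m(p, d) = (1 + p) + 2 = 3 + p)
(m(-6, 11) + 14)² = ((3 - 6) + 14)² = (-3 + 14)² = 11² = 121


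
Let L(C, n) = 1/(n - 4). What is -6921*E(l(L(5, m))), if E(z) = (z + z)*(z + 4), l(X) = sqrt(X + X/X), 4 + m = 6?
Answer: -6921 - 27684*sqrt(2) ≈ -46072.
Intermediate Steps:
m = 2 (m = -4 + 6 = 2)
L(C, n) = 1/(-4 + n)
l(X) = sqrt(1 + X) (l(X) = sqrt(X + 1) = sqrt(1 + X))
E(z) = 2*z*(4 + z) (E(z) = (2*z)*(4 + z) = 2*z*(4 + z))
-6921*E(l(L(5, m))) = -13842*sqrt(1 + 1/(-4 + 2))*(4 + sqrt(1 + 1/(-4 + 2))) = -13842*sqrt(1 + 1/(-2))*(4 + sqrt(1 + 1/(-2))) = -13842*sqrt(1 - 1/2)*(4 + sqrt(1 - 1/2)) = -13842*sqrt(1/2)*(4 + sqrt(1/2)) = -13842*sqrt(2)/2*(4 + sqrt(2)/2) = -6921*sqrt(2)*(4 + sqrt(2)/2)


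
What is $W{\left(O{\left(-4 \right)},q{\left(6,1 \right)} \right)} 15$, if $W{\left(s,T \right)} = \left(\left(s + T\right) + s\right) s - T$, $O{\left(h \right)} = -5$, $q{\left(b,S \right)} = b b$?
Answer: $-2490$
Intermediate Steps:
$q{\left(b,S \right)} = b^{2}$
$W{\left(s,T \right)} = - T + s \left(T + 2 s\right)$ ($W{\left(s,T \right)} = \left(\left(T + s\right) + s\right) s - T = \left(T + 2 s\right) s - T = s \left(T + 2 s\right) - T = - T + s \left(T + 2 s\right)$)
$W{\left(O{\left(-4 \right)},q{\left(6,1 \right)} \right)} 15 = \left(- 6^{2} + 2 \left(-5\right)^{2} + 6^{2} \left(-5\right)\right) 15 = \left(\left(-1\right) 36 + 2 \cdot 25 + 36 \left(-5\right)\right) 15 = \left(-36 + 50 - 180\right) 15 = \left(-166\right) 15 = -2490$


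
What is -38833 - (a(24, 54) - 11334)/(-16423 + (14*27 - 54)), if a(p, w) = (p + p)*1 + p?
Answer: -625183729/16099 ≈ -38834.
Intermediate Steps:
a(p, w) = 3*p (a(p, w) = (2*p)*1 + p = 2*p + p = 3*p)
-38833 - (a(24, 54) - 11334)/(-16423 + (14*27 - 54)) = -38833 - (3*24 - 11334)/(-16423 + (14*27 - 54)) = -38833 - (72 - 11334)/(-16423 + (378 - 54)) = -38833 - (-11262)/(-16423 + 324) = -38833 - (-11262)/(-16099) = -38833 - (-11262)*(-1)/16099 = -38833 - 1*11262/16099 = -38833 - 11262/16099 = -625183729/16099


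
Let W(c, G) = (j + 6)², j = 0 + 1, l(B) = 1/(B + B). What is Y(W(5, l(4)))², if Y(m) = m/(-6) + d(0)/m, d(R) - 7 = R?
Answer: 113569/1764 ≈ 64.381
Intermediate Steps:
d(R) = 7 + R
l(B) = 1/(2*B)
j = 1
W(c, G) = 49 (W(c, G) = (1 + 6)² = 7² = 49)
Y(m) = 7/m - m/6 (Y(m) = m/(-6) + (7 + 0)/m = m*(-⅙) + 7/m = -m/6 + 7/m = 7/m - m/6)
Y(W(5, l(4)))² = (7/49 - ⅙*49)² = (7*(1/49) - 49/6)² = (⅐ - 49/6)² = (-337/42)² = 113569/1764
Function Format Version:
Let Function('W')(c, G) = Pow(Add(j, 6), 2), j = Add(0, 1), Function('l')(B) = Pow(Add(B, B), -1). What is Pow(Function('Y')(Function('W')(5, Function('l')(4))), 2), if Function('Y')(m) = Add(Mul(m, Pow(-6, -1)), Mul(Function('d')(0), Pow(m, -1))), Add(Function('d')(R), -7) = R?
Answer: Rational(113569, 1764) ≈ 64.381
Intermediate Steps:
Function('d')(R) = Add(7, R)
Function('l')(B) = Mul(Rational(1, 2), Pow(B, -1)) (Function('l')(B) = Pow(Mul(2, B), -1) = Mul(Rational(1, 2), Pow(B, -1)))
j = 1
Function('W')(c, G) = 49 (Function('W')(c, G) = Pow(Add(1, 6), 2) = Pow(7, 2) = 49)
Function('Y')(m) = Add(Mul(7, Pow(m, -1)), Mul(Rational(-1, 6), m)) (Function('Y')(m) = Add(Mul(m, Pow(-6, -1)), Mul(Add(7, 0), Pow(m, -1))) = Add(Mul(m, Rational(-1, 6)), Mul(7, Pow(m, -1))) = Add(Mul(Rational(-1, 6), m), Mul(7, Pow(m, -1))) = Add(Mul(7, Pow(m, -1)), Mul(Rational(-1, 6), m)))
Pow(Function('Y')(Function('W')(5, Function('l')(4))), 2) = Pow(Add(Mul(7, Pow(49, -1)), Mul(Rational(-1, 6), 49)), 2) = Pow(Add(Mul(7, Rational(1, 49)), Rational(-49, 6)), 2) = Pow(Add(Rational(1, 7), Rational(-49, 6)), 2) = Pow(Rational(-337, 42), 2) = Rational(113569, 1764)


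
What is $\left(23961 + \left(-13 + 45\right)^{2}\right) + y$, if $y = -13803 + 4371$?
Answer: $15553$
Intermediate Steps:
$y = -9432$
$\left(23961 + \left(-13 + 45\right)^{2}\right) + y = \left(23961 + \left(-13 + 45\right)^{2}\right) - 9432 = \left(23961 + 32^{2}\right) - 9432 = \left(23961 + 1024\right) - 9432 = 24985 - 9432 = 15553$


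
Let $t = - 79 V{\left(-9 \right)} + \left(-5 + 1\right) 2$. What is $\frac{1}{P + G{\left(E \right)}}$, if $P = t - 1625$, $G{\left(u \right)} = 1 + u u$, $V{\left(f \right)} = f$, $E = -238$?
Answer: $\frac{1}{55723} \approx 1.7946 \cdot 10^{-5}$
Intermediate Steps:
$G{\left(u \right)} = 1 + u^{2}$
$t = 703$ ($t = \left(-79\right) \left(-9\right) + \left(-5 + 1\right) 2 = 711 - 8 = 703$)
$P = -922$ ($P = 703 - 1625 = -922$)
$\frac{1}{P + G{\left(E \right)}} = \frac{1}{-922 + \left(1 + \left(-238\right)^{2}\right)} = \frac{1}{-922 + \left(1 + 56644\right)} = \frac{1}{-922 + 56645} = \frac{1}{55723}$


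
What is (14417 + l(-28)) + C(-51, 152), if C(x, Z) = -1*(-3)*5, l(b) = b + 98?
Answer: 14502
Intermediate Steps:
l(b) = 98 + b
C(x, Z) = 15 (C(x, Z) = 3*5 = 15)
(14417 + l(-28)) + C(-51, 152) = (14417 + (98 - 28)) + 15 = (14417 + 70) + 15 = 14487 + 15 = 14502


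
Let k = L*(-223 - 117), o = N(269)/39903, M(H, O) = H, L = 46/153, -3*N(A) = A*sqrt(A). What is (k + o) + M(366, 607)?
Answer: 2374/9 - 269*sqrt(269)/119709 ≈ 263.74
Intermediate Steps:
N(A) = -A**(3/2)/3 (N(A) = -A*sqrt(A)/3 = -A**(3/2)/3)
L = 46/153 (L = 46*(1/153) = 46/153 ≈ 0.30065)
o = -269*sqrt(269)/119709 (o = -269*sqrt(269)/3/39903 = -269*sqrt(269)/3*(1/39903) = -269*sqrt(269)/119709 ≈ -0.036855)
k = -920/9 (k = 46*(-223 - 117)/153 = (46/153)*(-340) = -920/9 ≈ -102.22)
(k + o) + M(366, 607) = (-920/9 - 269*sqrt(269)/119709) + 366 = 2374/9 - 269*sqrt(269)/119709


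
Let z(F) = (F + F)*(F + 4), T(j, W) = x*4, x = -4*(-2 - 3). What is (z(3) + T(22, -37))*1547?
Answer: 188734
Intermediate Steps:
x = 20 (x = -4*(-5) = 20)
T(j, W) = 80 (T(j, W) = 20*4 = 80)
z(F) = 2*F*(4 + F) (z(F) = (2*F)*(4 + F) = 2*F*(4 + F))
(z(3) + T(22, -37))*1547 = (2*3*(4 + 3) + 80)*1547 = (2*3*7 + 80)*1547 = (42 + 80)*1547 = 122*1547 = 188734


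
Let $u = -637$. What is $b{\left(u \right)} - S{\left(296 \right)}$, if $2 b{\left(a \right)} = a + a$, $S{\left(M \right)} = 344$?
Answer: $-981$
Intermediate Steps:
$b{\left(a \right)} = a$ ($b{\left(a \right)} = \frac{a + a}{2} = \frac{2 a}{2} = a$)
$b{\left(u \right)} - S{\left(296 \right)} = -637 - 344 = -981$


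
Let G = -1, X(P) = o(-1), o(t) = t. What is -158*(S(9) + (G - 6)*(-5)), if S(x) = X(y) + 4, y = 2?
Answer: -6004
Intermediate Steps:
X(P) = -1
S(x) = 3 (S(x) = -1 + 4 = 3)
-158*(S(9) + (G - 6)*(-5)) = -158*(3 + (-1 - 6)*(-5)) = -158*(3 - 7*(-5)) = -158*(3 + 35) = -158*38 = -6004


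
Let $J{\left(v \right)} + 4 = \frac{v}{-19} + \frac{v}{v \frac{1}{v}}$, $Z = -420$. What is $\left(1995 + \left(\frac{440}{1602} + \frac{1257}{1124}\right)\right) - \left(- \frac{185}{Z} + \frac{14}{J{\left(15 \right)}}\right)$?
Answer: $\frac{304831869374}{152829999} \approx 1994.6$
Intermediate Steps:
$J{\left(v \right)} = -4 + \frac{18 v}{19}$ ($J{\left(v \right)} = -4 + \left(\frac{v}{-19} + \frac{v}{v \frac{1}{v}}\right) = -4 + \left(v \left(- \frac{1}{19}\right) + \frac{v}{1}\right) = -4 - \left(\frac{v}{19} - v 1\right) = -4 + \left(- \frac{v}{19} + v\right) = -4 + \frac{18 v}{19}$)
$\left(1995 + \left(\frac{440}{1602} + \frac{1257}{1124}\right)\right) - \left(- \frac{185}{Z} + \frac{14}{J{\left(15 \right)}}\right) = \left(1995 + \left(\frac{440}{1602} + \frac{1257}{1124}\right)\right) + \left(\frac{185}{-420} - \frac{14}{-4 + \frac{18}{19} \cdot 15}\right) = \left(1995 + \left(440 \cdot \frac{1}{1602} + 1257 \cdot \frac{1}{1124}\right)\right) + \left(185 \left(- \frac{1}{420}\right) - \frac{14}{-4 + \frac{270}{19}}\right) = \left(1995 + \left(\frac{220}{801} + \frac{1257}{1124}\right)\right) - \left(\frac{37}{84} + \frac{14}{\frac{194}{19}}\right) = \left(1995 + \frac{1254137}{900324}\right) - \frac{14761}{8148} = \frac{1797400517}{900324} - \frac{14761}{8148} = \frac{304831869374}{152829999}$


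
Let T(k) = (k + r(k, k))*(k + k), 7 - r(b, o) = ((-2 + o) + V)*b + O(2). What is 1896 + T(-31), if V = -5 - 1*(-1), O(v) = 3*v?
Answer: 74870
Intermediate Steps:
V = -4 (V = -5 + 1 = -4)
r(b, o) = 1 - b*(-6 + o) (r(b, o) = 7 - (((-2 + o) - 4)*b + 3*2) = 7 - ((-6 + o)*b + 6) = 7 - (b*(-6 + o) + 6) = 7 - (6 + b*(-6 + o)) = 7 + (-6 - b*(-6 + o)) = 1 - b*(-6 + o))
T(k) = 2*k*(1 - k**2 + 7*k) (T(k) = (k + (1 + 6*k - k*k))*(k + k) = (k + (1 + 6*k - k**2))*(2*k) = (k + (1 - k**2 + 6*k))*(2*k) = (1 - k**2 + 7*k)*(2*k) = 2*k*(1 - k**2 + 7*k))
1896 + T(-31) = 1896 + 2*(-31)*(1 - 1*(-31)**2 + 7*(-31)) = 1896 + 2*(-31)*(1 - 1*961 - 217) = 1896 + 2*(-31)*(1 - 961 - 217) = 1896 + 2*(-31)*(-1177) = 1896 + 72974 = 74870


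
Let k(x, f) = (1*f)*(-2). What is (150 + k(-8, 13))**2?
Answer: 15376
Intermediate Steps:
k(x, f) = -2*f (k(x, f) = f*(-2) = -2*f)
(150 + k(-8, 13))**2 = (150 - 2*13)**2 = (150 - 26)**2 = 124**2 = 15376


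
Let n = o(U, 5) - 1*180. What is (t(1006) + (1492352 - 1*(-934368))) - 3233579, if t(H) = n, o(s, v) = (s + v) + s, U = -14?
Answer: -807062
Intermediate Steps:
o(s, v) = v + 2*s
n = -203 (n = (5 + 2*(-14)) - 1*180 = (5 - 28) - 180 = -23 - 180 = -203)
t(H) = -203
(t(1006) + (1492352 - 1*(-934368))) - 3233579 = (-203 + (1492352 - 1*(-934368))) - 3233579 = (-203 + (1492352 + 934368)) - 3233579 = (-203 + 2426720) - 3233579 = 2426517 - 3233579 = -807062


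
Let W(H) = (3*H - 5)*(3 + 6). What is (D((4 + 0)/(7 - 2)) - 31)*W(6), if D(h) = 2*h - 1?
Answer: -17784/5 ≈ -3556.8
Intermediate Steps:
D(h) = -1 + 2*h
W(H) = -45 + 27*H (W(H) = (-5 + 3*H)*9 = -45 + 27*H)
(D((4 + 0)/(7 - 2)) - 31)*W(6) = ((-1 + 2*((4 + 0)/(7 - 2))) - 31)*(-45 + 27*6) = ((-1 + 2*(4/5)) - 31)*(-45 + 162) = ((-1 + 2*(4*(⅕))) - 31)*117 = ((-1 + 2*(⅘)) - 31)*117 = ((-1 + 8/5) - 31)*117 = (⅗ - 31)*117 = -152/5*117 = -17784/5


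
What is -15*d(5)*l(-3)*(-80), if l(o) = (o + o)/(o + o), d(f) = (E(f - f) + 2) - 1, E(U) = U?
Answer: 1200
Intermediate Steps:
d(f) = 1 (d(f) = ((f - f) + 2) - 1 = (0 + 2) - 1 = 2 - 1 = 1)
l(o) = 1 (l(o) = (2*o)/((2*o)) = (2*o)*(1/(2*o)) = 1)
-15*d(5)*l(-3)*(-80) = -15*(-80) = 1200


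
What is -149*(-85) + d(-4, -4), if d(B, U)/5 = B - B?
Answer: 12665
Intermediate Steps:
d(B, U) = 0 (d(B, U) = 5*(B - B) = 5*0 = 0)
-149*(-85) + d(-4, -4) = -149*(-85) + 0 = 12665 + 0 = 12665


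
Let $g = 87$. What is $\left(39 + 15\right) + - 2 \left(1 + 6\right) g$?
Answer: $-1164$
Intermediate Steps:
$\left(39 + 15\right) + - 2 \left(1 + 6\right) g = \left(39 + 15\right) + - 2 \left(1 + 6\right) 87 = 54 + \left(-2\right) 7 \cdot 87 = 54 - 1218 = -1164$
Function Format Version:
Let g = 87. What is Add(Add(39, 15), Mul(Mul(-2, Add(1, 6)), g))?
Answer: -1164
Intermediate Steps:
Add(Add(39, 15), Mul(Mul(-2, Add(1, 6)), g)) = Add(Add(39, 15), Mul(Mul(-2, Add(1, 6)), 87)) = Add(54, Mul(Mul(-2, 7), 87)) = Add(54, Mul(-14, 87)) = Add(54, -1218) = -1164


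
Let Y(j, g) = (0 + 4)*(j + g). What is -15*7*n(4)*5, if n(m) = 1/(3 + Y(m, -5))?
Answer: 525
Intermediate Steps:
Y(j, g) = 4*g + 4*j (Y(j, g) = 4*(g + j) = 4*g + 4*j)
n(m) = 1/(-17 + 4*m) (n(m) = 1/(3 + (4*(-5) + 4*m)) = 1/(3 + (-20 + 4*m)) = 1/(-17 + 4*m))
-15*7*n(4)*5 = -15*7/(-17 + 4*4)*5 = -15*7/(-17 + 16)*5 = -15*7/(-1)*5 = -15*7*(-1)*5 = -(-105)*5 = -15*(-35) = 525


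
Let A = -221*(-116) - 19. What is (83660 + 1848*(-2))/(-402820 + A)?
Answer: -79964/377203 ≈ -0.21199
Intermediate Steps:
A = 25617 (A = 25636 - 19 = 25617)
(83660 + 1848*(-2))/(-402820 + A) = (83660 + 1848*(-2))/(-402820 + 25617) = (83660 - 3696)/(-377203) = 79964*(-1/377203) = -79964/377203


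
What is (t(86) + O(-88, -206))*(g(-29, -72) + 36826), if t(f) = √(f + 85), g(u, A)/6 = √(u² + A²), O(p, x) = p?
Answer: -2*(88 - 3*√19)*(18413 + 15*√241) ≈ -2.7940e+6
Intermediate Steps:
g(u, A) = 6*√(A² + u²) (g(u, A) = 6*√(u² + A²) = 6*√(A² + u²))
t(f) = √(85 + f)
(t(86) + O(-88, -206))*(g(-29, -72) + 36826) = (√(85 + 86) - 88)*(6*√((-72)² + (-29)²) + 36826) = (√171 - 88)*(6*√(5184 + 841) + 36826) = (3*√19 - 88)*(6*√6025 + 36826) = (-88 + 3*√19)*(6*(5*√241) + 36826) = (-88 + 3*√19)*(30*√241 + 36826) = (-88 + 3*√19)*(36826 + 30*√241)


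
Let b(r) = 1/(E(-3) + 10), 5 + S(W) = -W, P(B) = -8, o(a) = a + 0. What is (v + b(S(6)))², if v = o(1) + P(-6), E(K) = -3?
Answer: 2304/49 ≈ 47.020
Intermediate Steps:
o(a) = a
S(W) = -5 - W
v = -7 (v = 1 - 8 = -7)
b(r) = ⅐ (b(r) = 1/(-3 + 10) = 1/7 = ⅐)
(v + b(S(6)))² = (-7 + ⅐)² = (-48/7)² = 2304/49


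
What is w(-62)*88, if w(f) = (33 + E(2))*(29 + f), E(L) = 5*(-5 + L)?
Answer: -52272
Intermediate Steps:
E(L) = -25 + 5*L
w(f) = 522 + 18*f (w(f) = (33 + (-25 + 5*2))*(29 + f) = (33 + (-25 + 10))*(29 + f) = (33 - 15)*(29 + f) = 18*(29 + f) = 522 + 18*f)
w(-62)*88 = (522 + 18*(-62))*88 = (522 - 1116)*88 = -594*88 = -52272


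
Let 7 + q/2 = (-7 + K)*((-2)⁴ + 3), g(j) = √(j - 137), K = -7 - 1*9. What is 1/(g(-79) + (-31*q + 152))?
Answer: 3460/95772827 - 3*I*√6/383091308 ≈ 3.6127e-5 - 1.9182e-8*I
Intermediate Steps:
K = -16 (K = -7 - 9 = -16)
g(j) = √(-137 + j)
q = -888 (q = -14 + 2*((-7 - 16)*((-2)⁴ + 3)) = -14 + 2*(-23*(16 + 3)) = -14 + 2*(-23*19) = -14 + 2*(-437) = -14 - 874 = -888)
1/(g(-79) + (-31*q + 152)) = 1/(√(-137 - 79) + (-31*(-888) + 152)) = 1/(√(-216) + (27528 + 152)) = 1/(6*I*√6 + 27680) = 1/(27680 + 6*I*√6)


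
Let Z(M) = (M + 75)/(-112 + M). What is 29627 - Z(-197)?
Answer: 9154621/309 ≈ 29627.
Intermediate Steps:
Z(M) = (75 + M)/(-112 + M)
29627 - Z(-197) = 29627 - (75 - 197)/(-112 - 197) = 29627 - (-122)/(-309) = 29627 - (-1)*(-122)/309 = 29627 - 1*122/309 = 29627 - 122/309 = 9154621/309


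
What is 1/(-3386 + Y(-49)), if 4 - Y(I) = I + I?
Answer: -1/3284 ≈ -0.00030451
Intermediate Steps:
Y(I) = 4 - 2*I (Y(I) = 4 - (I + I) = 4 - 2*I)
1/(-3386 + Y(-49)) = 1/(-3386 + (4 - 2*(-49))) = 1/(-3386 + (4 + 98)) = 1/(-3386 + 102) = 1/(-3284) = -1/3284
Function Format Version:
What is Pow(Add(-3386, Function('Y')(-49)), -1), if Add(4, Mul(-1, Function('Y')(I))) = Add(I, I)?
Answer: Rational(-1, 3284) ≈ -0.00030451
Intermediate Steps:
Function('Y')(I) = Add(4, Mul(-2, I)) (Function('Y')(I) = Add(4, Mul(-1, Add(I, I))) = Add(4, Mul(-1, Mul(2, I))) = Add(4, Mul(-2, I)))
Pow(Add(-3386, Function('Y')(-49)), -1) = Pow(Add(-3386, Add(4, Mul(-2, -49))), -1) = Pow(Add(-3386, Add(4, 98)), -1) = Pow(Add(-3386, 102), -1) = Pow(-3284, -1) = Rational(-1, 3284)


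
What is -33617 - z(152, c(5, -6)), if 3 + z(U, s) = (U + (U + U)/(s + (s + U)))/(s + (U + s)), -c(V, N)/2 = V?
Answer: -36606919/1089 ≈ -33615.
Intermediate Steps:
c(V, N) = -2*V
z(U, s) = -3 + (U + 2*U/(U + 2*s))/(U + 2*s) (z(U, s) = -3 + (U + (U + U)/(s + (s + U)))/(s + (U + s)) = -3 + (U + (2*U)/(s + (U + s)))/(U + 2*s) = -3 + (U + (2*U)/(U + 2*s))/(U + 2*s) = -3 + (U + 2*U/(U + 2*s))/(U + 2*s))
-33617 - z(152, c(5, -6)) = -33617 - (152² - 3*(152 + 2*(-2*5))² + 2*152 + 2*152*(-2*5))/(152 + 2*(-2*5))² = -33617 - (23104 - 3*(152 + 2*(-10))² + 304 + 2*152*(-10))/(152 + 2*(-10))² = -33617 - (23104 - 3*(152 - 20)² + 304 - 3040)/(152 - 20)² = -33617 - (23104 - 3*132² + 304 - 3040)/132² = -33617 - (23104 - 3*17424 + 304 - 3040)/17424 = -33617 - (23104 - 52272 + 304 - 3040)/17424 = -33617 - (-31904)/17424 = -33617 - 1*(-1994/1089) = -33617 + 1994/1089 = -36606919/1089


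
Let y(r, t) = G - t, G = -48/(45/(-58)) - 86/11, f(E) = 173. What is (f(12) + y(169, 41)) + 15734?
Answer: 2626808/165 ≈ 15920.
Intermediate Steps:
G = 8918/165 (G = -48/(45*(-1/58)) - 86*1/11 = -48/(-45/58) - 86/11 = -48*(-58/45) - 86/11 = 928/15 - 86/11 = 8918/165 ≈ 54.048)
y(r, t) = 8918/165 - t
(f(12) + y(169, 41)) + 15734 = (173 + (8918/165 - 1*41)) + 15734 = (173 + (8918/165 - 41)) + 15734 = (173 + 2153/165) + 15734 = 30698/165 + 15734 = 2626808/165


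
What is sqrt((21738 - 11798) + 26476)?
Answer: 8*sqrt(569) ≈ 190.83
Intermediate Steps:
sqrt((21738 - 11798) + 26476) = sqrt(9940 + 26476) = sqrt(36416) = 8*sqrt(569)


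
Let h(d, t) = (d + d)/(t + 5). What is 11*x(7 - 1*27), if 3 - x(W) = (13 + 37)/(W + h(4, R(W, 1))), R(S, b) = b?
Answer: 1749/28 ≈ 62.464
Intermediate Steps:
h(d, t) = 2*d/(5 + t) (h(d, t) = (2*d)/(5 + t) = 2*d/(5 + t))
x(W) = 3 - 50/(4/3 + W) (x(W) = 3 - (13 + 37)/(W + 2*4/(5 + 1)) = 3 - 50/(W + 2*4/6) = 3 - 50/(W + 2*4*(⅙)) = 3 - 50/(W + 4/3) = 3 - 50/(4/3 + W))
11*x(7 - 1*27) = 11*(3*(-46 + 3*(7 - 1*27))/(4 + 3*(7 - 1*27))) = 11*(3*(-46 + 3*(7 - 27))/(4 + 3*(7 - 27))) = 11*(3*(-46 + 3*(-20))/(4 + 3*(-20))) = 11*(3*(-46 - 60)/(4 - 60)) = 11*(3*(-106)/(-56)) = 11*(3*(-1/56)*(-106)) = 11*(159/28) = 1749/28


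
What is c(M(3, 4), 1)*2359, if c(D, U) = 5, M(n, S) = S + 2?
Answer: 11795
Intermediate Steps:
M(n, S) = 2 + S
c(M(3, 4), 1)*2359 = 5*2359 = 11795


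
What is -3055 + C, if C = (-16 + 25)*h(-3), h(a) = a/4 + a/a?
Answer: -12211/4 ≈ -3052.8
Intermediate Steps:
h(a) = 1 + a/4 (h(a) = a*(1/4) + 1 = a/4 + 1 = 1 + a/4)
C = 9/4 (C = (-16 + 25)*(1 + (1/4)*(-3)) = 9*(1 - 3/4) = 9*(1/4) = 9/4 ≈ 2.2500)
-3055 + C = -3055 + 9/4 = -12211/4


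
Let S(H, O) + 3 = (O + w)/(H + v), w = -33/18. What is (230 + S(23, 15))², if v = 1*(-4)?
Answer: 673765849/12996 ≈ 51844.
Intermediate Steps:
w = -11/6 (w = -33*1/18 = -11/6 ≈ -1.8333)
v = -4
S(H, O) = -3 + (-11/6 + O)/(-4 + H) (S(H, O) = -3 + (O - 11/6)/(H - 4) = -3 + (-11/6 + O)/(-4 + H))
(230 + S(23, 15))² = (230 + (61/6 + 15 - 3*23)/(-4 + 23))² = (230 + (61/6 + 15 - 69)/19)² = (230 + (1/19)*(-263/6))² = (230 - 263/114)² = (25957/114)² = 673765849/12996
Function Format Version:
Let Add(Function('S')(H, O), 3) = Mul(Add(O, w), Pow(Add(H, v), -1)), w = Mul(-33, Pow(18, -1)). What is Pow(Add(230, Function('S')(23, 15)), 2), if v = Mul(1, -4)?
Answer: Rational(673765849, 12996) ≈ 51844.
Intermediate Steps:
w = Rational(-11, 6) (w = Mul(-33, Rational(1, 18)) = Rational(-11, 6) ≈ -1.8333)
v = -4
Function('S')(H, O) = Add(-3, Mul(Pow(Add(-4, H), -1), Add(Rational(-11, 6), O))) (Function('S')(H, O) = Add(-3, Mul(Add(O, Rational(-11, 6)), Pow(Add(H, -4), -1))) = Add(-3, Mul(Add(Rational(-11, 6), O), Pow(Add(-4, H), -1))) = Add(-3, Mul(Pow(Add(-4, H), -1), Add(Rational(-11, 6), O))))
Pow(Add(230, Function('S')(23, 15)), 2) = Pow(Add(230, Mul(Pow(Add(-4, 23), -1), Add(Rational(61, 6), 15, Mul(-3, 23)))), 2) = Pow(Add(230, Mul(Pow(19, -1), Add(Rational(61, 6), 15, -69))), 2) = Pow(Add(230, Mul(Rational(1, 19), Rational(-263, 6))), 2) = Pow(Add(230, Rational(-263, 114)), 2) = Pow(Rational(25957, 114), 2) = Rational(673765849, 12996)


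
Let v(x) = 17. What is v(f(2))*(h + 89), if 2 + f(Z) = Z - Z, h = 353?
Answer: 7514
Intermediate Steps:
f(Z) = -2 (f(Z) = -2 + (Z - Z) = -2 + 0 = -2)
v(f(2))*(h + 89) = 17*(353 + 89) = 17*442 = 7514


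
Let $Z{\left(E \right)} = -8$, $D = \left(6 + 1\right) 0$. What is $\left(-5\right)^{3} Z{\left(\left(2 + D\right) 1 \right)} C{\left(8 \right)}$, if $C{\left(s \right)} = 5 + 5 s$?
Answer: $45000$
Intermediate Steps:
$D = 0$ ($D = 7 \cdot 0 = 0$)
$\left(-5\right)^{3} Z{\left(\left(2 + D\right) 1 \right)} C{\left(8 \right)} = \left(-5\right)^{3} \left(-8\right) \left(5 + 5 \cdot 8\right) = \left(-125\right) \left(-8\right) \left(5 + 40\right) = 1000 \cdot 45 = 45000$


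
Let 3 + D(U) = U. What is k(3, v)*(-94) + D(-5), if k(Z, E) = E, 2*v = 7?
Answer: -337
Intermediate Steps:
v = 7/2 (v = (½)*7 = 7/2 ≈ 3.5000)
D(U) = -3 + U
k(3, v)*(-94) + D(-5) = (7/2)*(-94) + (-3 - 5) = -329 - 8 = -337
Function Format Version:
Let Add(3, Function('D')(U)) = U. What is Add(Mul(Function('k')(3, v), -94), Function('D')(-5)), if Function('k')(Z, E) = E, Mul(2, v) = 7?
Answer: -337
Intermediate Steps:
v = Rational(7, 2) (v = Mul(Rational(1, 2), 7) = Rational(7, 2) ≈ 3.5000)
Function('D')(U) = Add(-3, U)
Add(Mul(Function('k')(3, v), -94), Function('D')(-5)) = Add(Mul(Rational(7, 2), -94), Add(-3, -5)) = Add(-329, -8) = -337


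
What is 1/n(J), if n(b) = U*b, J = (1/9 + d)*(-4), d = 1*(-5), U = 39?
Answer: 3/2288 ≈ 0.0013112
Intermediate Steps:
d = -5
J = 176/9 (J = (1/9 - 5)*(-4) = -44/9*(-4) = 176/9 ≈ 19.556)
n(b) = 39*b
1/n(J) = 1/(39*(176/9)) = 1/(2288/3) = 3/2288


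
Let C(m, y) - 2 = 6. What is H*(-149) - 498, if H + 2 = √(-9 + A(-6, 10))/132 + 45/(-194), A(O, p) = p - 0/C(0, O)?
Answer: -2132723/12804 ≈ -166.57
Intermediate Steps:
C(m, y) = 8 (C(m, y) = 2 + 6 = 8)
A(O, p) = p (A(O, p) = p - 0/8 = p - 1*0 = p + 0 = p)
H = -28481/12804 (H = -2 + (√(-9 + 10)/132 + 45/(-194)) = -2 + (√1*(1/132) + 45*(-1/194)) = -2 + (1*(1/132) - 45/194) = -2 + (1/132 - 45/194) = -2 - 2873/12804 = -28481/12804 ≈ -2.2244)
H*(-149) - 498 = -28481/12804*(-149) - 498 = 4243669/12804 - 498 = -2132723/12804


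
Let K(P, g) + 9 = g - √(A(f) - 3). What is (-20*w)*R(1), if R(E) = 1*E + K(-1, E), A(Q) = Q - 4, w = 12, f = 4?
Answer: 1680 + 240*I*√3 ≈ 1680.0 + 415.69*I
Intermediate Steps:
A(Q) = -4 + Q
K(P, g) = -9 + g - I*√3 (K(P, g) = -9 + (g - √((-4 + 4) - 3)) = -9 + (g - √(0 - 3)) = -9 + (g - √(-3)) = -9 + (g - I*√3) = -9 + g - I*√3)
R(E) = -9 + 2*E - I*√3 (R(E) = 1*E + (-9 + E - I*√3) = E + (-9 + E - I*√3) = -9 + 2*E - I*√3)
(-20*w)*R(1) = (-20*12)*(-9 + 2*1 - I*√3) = -240*(-9 + 2 - I*√3) = -240*(-7 - I*√3) = 1680 + 240*I*√3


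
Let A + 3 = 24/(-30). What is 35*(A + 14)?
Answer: 357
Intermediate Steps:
A = -19/5 (A = -3 + 24/(-30) = -3 + 24*(-1/30) = -3 - ⅘ = -19/5 ≈ -3.8000)
35*(A + 14) = 35*(-19/5 + 14) = 35*(51/5) = 357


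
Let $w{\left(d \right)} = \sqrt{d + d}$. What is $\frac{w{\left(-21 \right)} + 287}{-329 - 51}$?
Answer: $- \frac{287}{380} - \frac{i \sqrt{42}}{380} \approx -0.75526 - 0.017055 i$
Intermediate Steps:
$w{\left(d \right)} = \sqrt{2} \sqrt{d}$ ($w{\left(d \right)} = \sqrt{2 d} = \sqrt{2} \sqrt{d}$)
$\frac{w{\left(-21 \right)} + 287}{-329 - 51} = \frac{\sqrt{2} \sqrt{-21} + 287}{-329 - 51} = \frac{\sqrt{2} i \sqrt{21} + 287}{-380} = \left(i \sqrt{42} + 287\right) \left(- \frac{1}{380}\right) = \left(287 + i \sqrt{42}\right) \left(- \frac{1}{380}\right) = - \frac{287}{380} - \frac{i \sqrt{42}}{380}$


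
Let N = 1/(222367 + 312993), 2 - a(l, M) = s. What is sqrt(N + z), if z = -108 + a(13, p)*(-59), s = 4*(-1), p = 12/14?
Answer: I*sqrt(2068968308435)/66920 ≈ 21.494*I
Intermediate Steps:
p = 6/7 (p = 12*(1/14) = 6/7 ≈ 0.85714)
s = -4
a(l, M) = 6 (a(l, M) = 2 - 1*(-4) = 2 + 4 = 6)
N = 1/535360 ≈ 1.8679e-6
z = -462 (z = -108 + 6*(-59) = -108 - 354 = -462)
sqrt(N + z) = sqrt(1/535360 - 462) = sqrt(-247336319/535360) = I*sqrt(2068968308435)/66920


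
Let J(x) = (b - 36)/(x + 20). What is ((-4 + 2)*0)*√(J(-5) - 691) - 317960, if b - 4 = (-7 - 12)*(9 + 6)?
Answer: -317960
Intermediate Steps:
b = -281 (b = 4 + (-7 - 12)*(9 + 6) = 4 - 19*15 = 4 - 285 = -281)
J(x) = -317/(20 + x) (J(x) = (-281 - 36)/(x + 20) = -317/(20 + x))
((-4 + 2)*0)*√(J(-5) - 691) - 317960 = ((-4 + 2)*0)*√(-317/(20 - 5) - 691) - 317960 = (-2*0)*√(-317/15 - 691) - 317960 = 0*√(-317*1/15 - 691) - 317960 = 0*√(-317/15 - 691) - 317960 = 0*√(-10682/15) - 317960 = 0*(7*I*√3270/15) - 317960 = 0 - 317960 = -317960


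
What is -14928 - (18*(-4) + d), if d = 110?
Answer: -14966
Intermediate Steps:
-14928 - (18*(-4) + d) = -14928 - (18*(-4) + 110) = -14928 - (-72 + 110) = -14928 - 1*38 = -14928 - 38 = -14966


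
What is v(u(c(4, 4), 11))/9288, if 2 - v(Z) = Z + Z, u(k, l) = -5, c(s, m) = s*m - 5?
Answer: 1/774 ≈ 0.0012920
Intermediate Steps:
c(s, m) = -5 + m*s (c(s, m) = m*s - 5 = -5 + m*s)
v(Z) = 2 - 2*Z (v(Z) = 2 - (Z + Z) = 2 - 2*Z)
v(u(c(4, 4), 11))/9288 = (2 - 2*(-5))/9288 = (2 + 10)*(1/9288) = 12*(1/9288) = 1/774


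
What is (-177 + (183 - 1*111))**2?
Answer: 11025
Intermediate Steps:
(-177 + (183 - 1*111))**2 = (-177 + (183 - 111))**2 = (-177 + 72)**2 = (-105)**2 = 11025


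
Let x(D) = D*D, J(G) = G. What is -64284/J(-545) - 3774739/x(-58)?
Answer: -1840981379/1833380 ≈ -1004.1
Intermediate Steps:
x(D) = D²
-64284/J(-545) - 3774739/x(-58) = -64284/(-545) - 3774739/((-58)²) = -64284*(-1/545) - 3774739/3364 = 64284/545 - 3774739*1/3364 = 64284/545 - 3774739/3364 = -1840981379/1833380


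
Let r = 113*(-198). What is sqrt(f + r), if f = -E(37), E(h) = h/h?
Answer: 5*I*sqrt(895) ≈ 149.58*I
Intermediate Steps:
E(h) = 1
r = -22374
f = -1 (f = -1*1 = -1)
sqrt(f + r) = sqrt(-1 - 22374) = sqrt(-22375) = 5*I*sqrt(895)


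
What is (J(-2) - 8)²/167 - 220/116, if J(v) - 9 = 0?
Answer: -9156/4843 ≈ -1.8906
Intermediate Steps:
J(v) = 9 (J(v) = 9 + 0 = 9)
(J(-2) - 8)²/167 - 220/116 = (9 - 8)²/167 - 220/116 = 1²*(1/167) - 220*1/116 = 1*(1/167) - 55/29 = 1/167 - 55/29 = -9156/4843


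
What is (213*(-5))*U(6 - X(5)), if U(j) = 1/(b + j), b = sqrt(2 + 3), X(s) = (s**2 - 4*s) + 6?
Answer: 1065/4 + 213*sqrt(5)/4 ≈ 385.32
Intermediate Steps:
X(s) = 6 + s**2 - 4*s
b = sqrt(5) ≈ 2.2361
U(j) = 1/(j + sqrt(5)) (U(j) = 1/(sqrt(5) + j) = 1/(j + sqrt(5)))
(213*(-5))*U(6 - X(5)) = (213*(-5))/((6 - (6 + 5**2 - 4*5)) + sqrt(5)) = -1065/((6 - (6 + 25 - 20)) + sqrt(5)) = -1065/((6 - 1*11) + sqrt(5)) = -1065/((6 - 11) + sqrt(5)) = -1065/(-5 + sqrt(5))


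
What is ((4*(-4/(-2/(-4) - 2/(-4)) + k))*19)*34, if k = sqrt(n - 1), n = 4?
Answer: -10336 + 2584*sqrt(3) ≈ -5860.4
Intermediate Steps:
k = sqrt(3) (k = sqrt(4 - 1) = sqrt(3) ≈ 1.7320)
((4*(-4/(-2/(-4) - 2/(-4)) + k))*19)*34 = ((4*(-4/(-2/(-4) - 2/(-4)) + sqrt(3)))*19)*34 = ((4*(-4/(-2*(-1/4) - 2*(-1/4)) + sqrt(3)))*19)*34 = ((4*(-4/(1/2 + 1/2) + sqrt(3)))*19)*34 = ((4*(-4/1 + sqrt(3)))*19)*34 = ((4*(-4*1 + sqrt(3)))*19)*34 = ((4*(-4 + sqrt(3)))*19)*34 = ((-16 + 4*sqrt(3))*19)*34 = (-304 + 76*sqrt(3))*34 = -10336 + 2584*sqrt(3)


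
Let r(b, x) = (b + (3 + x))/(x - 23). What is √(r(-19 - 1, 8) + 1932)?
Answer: √48315/5 ≈ 43.961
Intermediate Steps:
r(b, x) = (3 + b + x)/(-23 + x)
√(r(-19 - 1, 8) + 1932) = √((3 + (-19 - 1) + 8)/(-23 + 8) + 1932) = √((3 - 20 + 8)/(-15) + 1932) = √(-1/15*(-9) + 1932) = √(⅗ + 1932) = √(9663/5) = √48315/5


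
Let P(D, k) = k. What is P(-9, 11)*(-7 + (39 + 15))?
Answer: 517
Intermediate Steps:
P(-9, 11)*(-7 + (39 + 15)) = 11*(-7 + (39 + 15)) = 11*(-7 + 54) = 11*47 = 517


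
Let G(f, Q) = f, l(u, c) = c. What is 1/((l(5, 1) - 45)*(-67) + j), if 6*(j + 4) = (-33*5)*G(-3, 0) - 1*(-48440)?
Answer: 6/66599 ≈ 9.0091e-5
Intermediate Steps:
j = 48911/6 (j = -4 + (-33*5*(-3) - 1*(-48440))/6 = -4 + (-165*(-3) + 48440)/6 = -4 + (495 + 48440)/6 = -4 + (1/6)*48935 = -4 + 48935/6 = 48911/6 ≈ 8151.8)
1/((l(5, 1) - 45)*(-67) + j) = 1/((1 - 45)*(-67) + 48911/6) = 1/(-44*(-67) + 48911/6) = 1/(2948 + 48911/6) = 1/(66599/6) = 6/66599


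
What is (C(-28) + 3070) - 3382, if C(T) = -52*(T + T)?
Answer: 2600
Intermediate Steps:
C(T) = -104*T
(C(-28) + 3070) - 3382 = (-104*(-28) + 3070) - 3382 = (2912 + 3070) - 3382 = 5982 - 3382 = 2600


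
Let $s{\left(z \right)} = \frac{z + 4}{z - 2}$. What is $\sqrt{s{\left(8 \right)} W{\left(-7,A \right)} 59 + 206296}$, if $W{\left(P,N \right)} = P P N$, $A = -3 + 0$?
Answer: $5 \sqrt{7558} \approx 434.68$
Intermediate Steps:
$A = -3$
$s{\left(z \right)} = \frac{4 + z}{-2 + z}$
$W{\left(P,N \right)} = N P^{2}$ ($W{\left(P,N \right)} = P^{2} N = N P^{2}$)
$\sqrt{s{\left(8 \right)} W{\left(-7,A \right)} 59 + 206296} = \sqrt{\frac{4 + 8}{-2 + 8} \left(- 3 \left(-7\right)^{2}\right) 59 + 206296} = \sqrt{\frac{1}{6} \cdot 12 \left(\left(-3\right) 49\right) 59 + 206296} = \sqrt{\frac{1}{6} \cdot 12 \left(-147\right) 59 + 206296} = \sqrt{2 \left(-147\right) 59 + 206296} = \sqrt{\left(-294\right) 59 + 206296} = \sqrt{-17346 + 206296} = \sqrt{188950} = 5 \sqrt{7558}$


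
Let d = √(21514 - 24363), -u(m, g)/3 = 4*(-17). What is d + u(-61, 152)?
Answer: 204 + I*√2849 ≈ 204.0 + 53.376*I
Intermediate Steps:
u(m, g) = 204 (u(m, g) = -12*(-17) = -3*(-68) = 204)
d = I*√2849 (d = √(-2849) = I*√2849 ≈ 53.376*I)
d + u(-61, 152) = I*√2849 + 204 = 204 + I*√2849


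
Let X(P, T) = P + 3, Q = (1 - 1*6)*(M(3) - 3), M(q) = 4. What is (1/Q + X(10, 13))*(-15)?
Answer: -192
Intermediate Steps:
Q = -5 (Q = (1 - 1*6)*(4 - 3) = (1 - 6)*1 = -5*1 = -5)
X(P, T) = 3 + P
(1/Q + X(10, 13))*(-15) = (1/(-5) + (3 + 10))*(-15) = (-⅕ + 13)*(-15) = (64/5)*(-15) = -192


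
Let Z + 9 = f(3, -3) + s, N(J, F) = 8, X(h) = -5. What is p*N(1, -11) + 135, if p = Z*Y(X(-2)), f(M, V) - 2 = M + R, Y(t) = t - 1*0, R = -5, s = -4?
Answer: 655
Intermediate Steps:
Y(t) = t (Y(t) = t + 0 = t)
f(M, V) = -3 + M (f(M, V) = 2 + (M - 5) = 2 + (-5 + M) = -3 + M)
Z = -13 (Z = -9 + ((-3 + 3) - 4) = -9 + (0 - 4) = -9 - 4 = -13)
p = 65 (p = -13*(-5) = 65)
p*N(1, -11) + 135 = 65*8 + 135 = 520 + 135 = 655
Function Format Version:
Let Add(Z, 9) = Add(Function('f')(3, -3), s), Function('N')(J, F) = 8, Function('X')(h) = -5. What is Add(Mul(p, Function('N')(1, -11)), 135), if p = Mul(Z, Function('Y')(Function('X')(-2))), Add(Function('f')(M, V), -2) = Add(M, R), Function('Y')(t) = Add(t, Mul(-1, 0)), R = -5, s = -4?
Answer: 655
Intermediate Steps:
Function('Y')(t) = t (Function('Y')(t) = Add(t, 0) = t)
Function('f')(M, V) = Add(-3, M) (Function('f')(M, V) = Add(2, Add(M, -5)) = Add(2, Add(-5, M)) = Add(-3, M))
Z = -13 (Z = Add(-9, Add(Add(-3, 3), -4)) = Add(-9, Add(0, -4)) = Add(-9, -4) = -13)
p = 65 (p = Mul(-13, -5) = 65)
Add(Mul(p, Function('N')(1, -11)), 135) = Add(Mul(65, 8), 135) = Add(520, 135) = 655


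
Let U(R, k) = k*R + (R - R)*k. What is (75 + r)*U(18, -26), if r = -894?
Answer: 383292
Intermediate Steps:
U(R, k) = R*k (U(R, k) = R*k + 0*k = R*k + 0 = R*k)
(75 + r)*U(18, -26) = (75 - 894)*(18*(-26)) = -819*(-468) = 383292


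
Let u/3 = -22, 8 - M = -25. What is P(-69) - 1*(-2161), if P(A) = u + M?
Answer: 2128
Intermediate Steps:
M = 33 (M = 8 - 1*(-25) = 8 + 25 = 33)
u = -66 (u = 3*(-22) = -66)
P(A) = -33 (P(A) = -66 + 33 = -33)
P(-69) - 1*(-2161) = -33 - 1*(-2161) = -33 + 2161 = 2128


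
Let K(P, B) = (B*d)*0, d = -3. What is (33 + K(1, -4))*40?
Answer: 1320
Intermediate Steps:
K(P, B) = 0 (K(P, B) = (B*(-3))*0 = -3*B*0 = 0)
(33 + K(1, -4))*40 = (33 + 0)*40 = 33*40 = 1320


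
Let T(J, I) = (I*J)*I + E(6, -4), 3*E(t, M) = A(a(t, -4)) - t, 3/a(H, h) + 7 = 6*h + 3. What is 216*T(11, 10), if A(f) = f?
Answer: 1660122/7 ≈ 2.3716e+5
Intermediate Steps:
a(H, h) = 3/(-4 + 6*h) (a(H, h) = 3/(-7 + (6*h + 3)) = 3/(-7 + (3 + 6*h)) = 3/(-4 + 6*h))
E(t, M) = -1/28 - t/3 (E(t, M) = (3/(2*(-2 + 3*(-4))) - t)/3 = (3/(2*(-2 - 12)) - t)/3 = ((3/2)/(-14) - t)/3 = ((3/2)*(-1/14) - t)/3 = (-3/28 - t)/3 = -1/28 - t/3)
T(J, I) = -57/28 + J*I**2 (T(J, I) = (I*J)*I + (-1/28 - 1/3*6) = J*I**2 + (-1/28 - 2) = J*I**2 - 57/28 = -57/28 + J*I**2)
216*T(11, 10) = 216*(-57/28 + 11*10**2) = 216*(-57/28 + 11*100) = 216*(-57/28 + 1100) = 216*(30743/28) = 1660122/7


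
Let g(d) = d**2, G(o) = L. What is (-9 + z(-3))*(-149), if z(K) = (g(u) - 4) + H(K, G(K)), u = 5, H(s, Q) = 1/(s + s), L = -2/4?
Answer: -10579/6 ≈ -1763.2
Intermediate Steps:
L = -1/2 (L = -2*1/4 = -1/2 ≈ -0.50000)
G(o) = -1/2
H(s, Q) = 1/(2*s)
z(K) = 21 + 1/(2*K) (z(K) = (5**2 - 4) + 1/(2*K) = (25 - 4) + 1/(2*K) = 21 + 1/(2*K))
(-9 + z(-3))*(-149) = (-9 + (21 + (1/2)/(-3)))*(-149) = (-9 + (21 + (1/2)*(-1/3)))*(-149) = (-9 + (21 - 1/6))*(-149) = (-9 + 125/6)*(-149) = (71/6)*(-149) = -10579/6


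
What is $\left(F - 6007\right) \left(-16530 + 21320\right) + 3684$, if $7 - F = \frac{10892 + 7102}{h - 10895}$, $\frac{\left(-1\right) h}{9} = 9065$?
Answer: $- \frac{132872415621}{4624} \approx -2.8735 \cdot 10^{7}$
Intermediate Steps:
$h = -81585$ ($h = \left(-9\right) 9065 = -81585$)
$F = \frac{332677}{46240}$ ($F = 7 - \frac{10892 + 7102}{-81585 - 10895} = 7 - \frac{17994}{-92480} = 7 - 17994 \left(- \frac{1}{92480}\right) = 7 - - \frac{8997}{46240} = 7 + \frac{8997}{46240} = \frac{332677}{46240} \approx 7.1946$)
$\left(F - 6007\right) \left(-16530 + 21320\right) + 3684 = \left(\frac{332677}{46240} - 6007\right) \left(-16530 + 21320\right) + 3684 = \left(- \frac{277431003}{46240}\right) 4790 + 3684 = - \frac{132889450437}{4624} + 3684 = - \frac{132872415621}{4624}$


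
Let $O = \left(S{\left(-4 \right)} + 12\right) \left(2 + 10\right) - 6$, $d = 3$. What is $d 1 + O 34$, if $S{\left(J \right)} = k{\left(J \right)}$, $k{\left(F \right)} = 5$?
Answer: $6735$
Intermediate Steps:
$S{\left(J \right)} = 5$
$O = 198$ ($O = \left(5 + 12\right) \left(2 + 10\right) - 6 = 17 \cdot 12 - 6 = 204 - 6 = 198$)
$d 1 + O 34 = 3 \cdot 1 + 198 \cdot 34 = 3 + 6732 = 6735$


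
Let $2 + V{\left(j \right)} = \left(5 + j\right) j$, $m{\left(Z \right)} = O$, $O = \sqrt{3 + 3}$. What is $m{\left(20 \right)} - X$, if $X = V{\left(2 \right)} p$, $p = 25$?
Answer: $-300 + \sqrt{6} \approx -297.55$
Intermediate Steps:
$O = \sqrt{6} \approx 2.4495$
$m{\left(Z \right)} = \sqrt{6}$
$V{\left(j \right)} = -2 + j \left(5 + j\right)$ ($V{\left(j \right)} = -2 + \left(5 + j\right) j = -2 + j \left(5 + j\right)$)
$X = 300$ ($X = \left(-2 + 2^{2} + 5 \cdot 2\right) 25 = \left(-2 + 4 + 10\right) 25 = 12 \cdot 25 = 300$)
$m{\left(20 \right)} - X = \sqrt{6} - 300 = -300 + \sqrt{6}$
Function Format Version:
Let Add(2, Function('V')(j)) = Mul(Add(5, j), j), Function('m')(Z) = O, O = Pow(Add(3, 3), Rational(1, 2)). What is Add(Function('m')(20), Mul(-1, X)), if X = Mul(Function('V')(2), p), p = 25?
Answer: Add(-300, Pow(6, Rational(1, 2))) ≈ -297.55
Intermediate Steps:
O = Pow(6, Rational(1, 2)) ≈ 2.4495
Function('m')(Z) = Pow(6, Rational(1, 2))
Function('V')(j) = Add(-2, Mul(j, Add(5, j))) (Function('V')(j) = Add(-2, Mul(Add(5, j), j)) = Add(-2, Mul(j, Add(5, j))))
X = 300 (X = Mul(Add(-2, Pow(2, 2), Mul(5, 2)), 25) = Mul(Add(-2, 4, 10), 25) = Mul(12, 25) = 300)
Add(Function('m')(20), Mul(-1, X)) = Add(Pow(6, Rational(1, 2)), Mul(-1, 300)) = Add(Pow(6, Rational(1, 2)), -300) = Add(-300, Pow(6, Rational(1, 2)))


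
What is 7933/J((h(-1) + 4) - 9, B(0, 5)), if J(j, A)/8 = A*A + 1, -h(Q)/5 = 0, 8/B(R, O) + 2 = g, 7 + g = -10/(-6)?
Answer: 959893/2120 ≈ 452.78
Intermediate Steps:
g = -16/3 (g = -7 - 10/(-6) = -7 - 10*(-⅙) = -7 + 5/3 = -16/3 ≈ -5.3333)
B(R, O) = -12/11 (B(R, O) = 8/(-2 - 16/3) = 8/(-22/3) = 8*(-3/22) = -12/11)
h(Q) = 0 (h(Q) = -5*0 = 0)
J(j, A) = 8 + 8*A² (J(j, A) = 8*(A*A + 1) = 8*(A² + 1) = 8*(1 + A²) = 8 + 8*A²)
7933/J((h(-1) + 4) - 9, B(0, 5)) = 7933/(8 + 8*(-12/11)²) = 7933/(8 + 8*(144/121)) = 7933/(8 + 1152/121) = 7933/(2120/121) = 7933*(121/2120) = 959893/2120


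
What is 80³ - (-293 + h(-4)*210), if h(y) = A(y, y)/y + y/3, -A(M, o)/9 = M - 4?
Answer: 516353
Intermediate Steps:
A(M, o) = 36 - 9*M (A(M, o) = -9*(M - 4) = -9*(-4 + M) = 36 - 9*M)
h(y) = y/3 + (36 - 9*y)/y (h(y) = (36 - 9*y)/y + y/3 = y/3 + (36 - 9*y)/y)
80³ - (-293 + h(-4)*210) = 80³ - (-293 + (-9 + 36/(-4) + (⅓)*(-4))*210) = 512000 - (-293 + (-9 + 36*(-¼) - 4/3)*210) = 512000 - (-293 + (-9 - 9 - 4/3)*210) = 512000 - (-293 - 58/3*210) = 512000 - (-293 - 4060) = 512000 - 1*(-4353) = 512000 + 4353 = 516353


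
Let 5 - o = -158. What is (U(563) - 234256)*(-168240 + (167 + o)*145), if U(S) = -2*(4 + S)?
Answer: 28338602100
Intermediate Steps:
U(S) = -8 - 2*S
o = 163 (o = 5 - 1*(-158) = 5 + 158 = 163)
(U(563) - 234256)*(-168240 + (167 + o)*145) = ((-8 - 2*563) - 234256)*(-168240 + (167 + 163)*145) = ((-8 - 1126) - 234256)*(-168240 + 330*145) = (-1134 - 234256)*(-168240 + 47850) = -235390*(-120390) = 28338602100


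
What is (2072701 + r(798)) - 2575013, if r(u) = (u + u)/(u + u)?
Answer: -502311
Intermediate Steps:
r(u) = 1 (r(u) = (2*u)/((2*u)) = (2*u)*(1/(2*u)) = 1)
(2072701 + r(798)) - 2575013 = (2072701 + 1) - 2575013 = 2072702 - 2575013 = -502311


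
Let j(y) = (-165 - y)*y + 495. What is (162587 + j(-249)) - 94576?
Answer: 47590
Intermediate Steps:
j(y) = 495 + y*(-165 - y) (j(y) = y*(-165 - y) + 495 = 495 + y*(-165 - y))
(162587 + j(-249)) - 94576 = (162587 + (495 - 1*(-249)**2 - 165*(-249))) - 94576 = (162587 + (495 - 1*62001 + 41085)) - 94576 = (162587 + (495 - 62001 + 41085)) - 94576 = (162587 - 20421) - 94576 = 142166 - 94576 = 47590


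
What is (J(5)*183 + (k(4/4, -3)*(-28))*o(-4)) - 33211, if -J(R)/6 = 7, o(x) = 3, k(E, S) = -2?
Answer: -40729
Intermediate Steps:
J(R) = -42 (J(R) = -6*7 = -42)
(J(5)*183 + (k(4/4, -3)*(-28))*o(-4)) - 33211 = (-42*183 - 2*(-28)*3) - 33211 = (-7686 + 56*3) - 33211 = (-7686 + 168) - 33211 = -7518 - 33211 = -40729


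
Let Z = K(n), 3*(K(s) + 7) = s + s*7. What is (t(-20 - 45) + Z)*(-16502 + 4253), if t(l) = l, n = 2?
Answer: 816600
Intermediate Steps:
K(s) = -7 + 8*s/3 (K(s) = -7 + (s + s*7)/3 = -7 + (s + 7*s)/3 = -7 + (8*s)/3 = -7 + 8*s/3)
Z = -5/3 (Z = -7 + (8/3)*2 = -7 + 16/3 = -5/3 ≈ -1.6667)
(t(-20 - 45) + Z)*(-16502 + 4253) = ((-20 - 45) - 5/3)*(-16502 + 4253) = (-65 - 5/3)*(-12249) = -200/3*(-12249) = 816600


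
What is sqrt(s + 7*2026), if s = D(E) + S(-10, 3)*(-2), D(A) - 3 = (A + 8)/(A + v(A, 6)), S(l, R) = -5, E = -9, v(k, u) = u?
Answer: sqrt(127758)/3 ≈ 119.14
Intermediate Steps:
D(A) = 3 + (8 + A)/(6 + A) (D(A) = 3 + (A + 8)/(A + 6) = 3 + (8 + A)/(6 + A))
s = 40/3 (s = 2*(13 + 2*(-9))/(6 - 9) - 5*(-2) = 2*(13 - 18)/(-3) + 10 = 2*(-1/3)*(-5) + 10 = 10/3 + 10 = 40/3 ≈ 13.333)
sqrt(s + 7*2026) = sqrt(40/3 + 7*2026) = sqrt(40/3 + 14182) = sqrt(42586/3) = sqrt(127758)/3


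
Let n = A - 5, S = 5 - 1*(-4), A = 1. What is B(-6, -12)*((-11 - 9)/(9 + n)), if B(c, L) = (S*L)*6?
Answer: 2592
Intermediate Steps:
S = 9 (S = 5 + 4 = 9)
n = -4 (n = 1 - 5 = -4)
B(c, L) = 54*L (B(c, L) = (9*L)*6 = 54*L)
B(-6, -12)*((-11 - 9)/(9 + n)) = (54*(-12))*((-11 - 9)/(9 - 4)) = -(-12960)/5 = -648*(-4) = 2592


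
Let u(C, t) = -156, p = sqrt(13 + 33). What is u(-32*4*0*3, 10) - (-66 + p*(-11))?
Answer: -90 + 11*sqrt(46) ≈ -15.394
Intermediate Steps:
p = sqrt(46) ≈ 6.7823
u(-32*4*0*3, 10) - (-66 + p*(-11)) = -156 - (-66 + sqrt(46)*(-11)) = -156 - (-66 - 11*sqrt(46)) = -156 + (66 + 11*sqrt(46)) = -90 + 11*sqrt(46)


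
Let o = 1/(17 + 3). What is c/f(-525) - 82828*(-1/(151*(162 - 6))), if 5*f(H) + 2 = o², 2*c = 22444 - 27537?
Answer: 30009221893/4705311 ≈ 6377.7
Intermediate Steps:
o = 1/20 ≈ 0.050000
c = -5093/2 (c = (22444 - 27537)/2 = (½)*(-5093) = -5093/2 ≈ -2546.5)
f(H) = -799/2000 (f(H) = -⅖ + (1/20)²/5 = -⅖ + (⅕)*(1/400) = -⅖ + 1/2000 = -799/2000)
c/f(-525) - 82828*(-1/(151*(162 - 6))) = -5093/(2*(-799/2000)) - 82828*(-1/(151*(162 - 6))) = -5093/2*(-2000/799) - 82828/((-151*156)) = 5093000/799 - 82828/(-23556) = 5093000/799 - 82828*(-1/23556) = 5093000/799 + 20707/5889 = 30009221893/4705311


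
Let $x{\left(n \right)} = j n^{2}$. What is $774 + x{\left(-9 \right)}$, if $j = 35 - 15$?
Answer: $2394$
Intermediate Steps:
$j = 20$ ($j = 35 - 15 = 20$)
$x{\left(n \right)} = 20 n^{2}$
$774 + x{\left(-9 \right)} = 774 + 20 \left(-9\right)^{2} = 774 + 20 \cdot 81 = 774 + 1620 = 2394$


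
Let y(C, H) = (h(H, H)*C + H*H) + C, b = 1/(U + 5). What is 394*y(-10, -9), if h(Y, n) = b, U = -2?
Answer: 79982/3 ≈ 26661.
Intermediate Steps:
b = ⅓ (b = 1/(-2 + 5) = 1/3 = ⅓ ≈ 0.33333)
h(Y, n) = ⅓
y(C, H) = H² + 4*C/3 (y(C, H) = (C/3 + H*H) + C = (C/3 + H²) + C = (H² + C/3) + C = H² + 4*C/3)
394*y(-10, -9) = 394*((-9)² + (4/3)*(-10)) = 394*(81 - 40/3) = 394*(203/3) = 79982/3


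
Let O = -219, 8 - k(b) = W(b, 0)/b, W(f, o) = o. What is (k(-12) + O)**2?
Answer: 44521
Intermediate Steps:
k(b) = 8 (k(b) = 8 - 0/b = 8 - 1*0 = 8 + 0 = 8)
(k(-12) + O)**2 = (8 - 219)**2 = (-211)**2 = 44521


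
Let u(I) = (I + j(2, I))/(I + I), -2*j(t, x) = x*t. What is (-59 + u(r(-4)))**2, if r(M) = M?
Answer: 3481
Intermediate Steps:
j(t, x) = -t*x/2 (j(t, x) = -x*t/2 = -t*x/2)
u(I) = 0 (u(I) = (I - 1/2*2*I)/(I + I) = (I - I)/((2*I)) = 0*(1/(2*I)) = 0)
(-59 + u(r(-4)))**2 = (-59 + 0)**2 = (-59)**2 = 3481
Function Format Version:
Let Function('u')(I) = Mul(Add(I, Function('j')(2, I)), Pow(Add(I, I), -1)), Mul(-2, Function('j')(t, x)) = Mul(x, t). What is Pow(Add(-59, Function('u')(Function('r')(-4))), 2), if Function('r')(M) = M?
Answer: 3481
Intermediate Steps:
Function('j')(t, x) = Mul(Rational(-1, 2), t, x) (Function('j')(t, x) = Mul(Rational(-1, 2), Mul(x, t)) = Mul(Rational(-1, 2), Mul(t, x)) = Mul(Rational(-1, 2), t, x))
Function('u')(I) = 0 (Function('u')(I) = Mul(Add(I, Mul(Rational(-1, 2), 2, I)), Pow(Add(I, I), -1)) = Mul(Add(I, Mul(-1, I)), Pow(Mul(2, I), -1)) = Mul(0, Mul(Rational(1, 2), Pow(I, -1))) = 0)
Pow(Add(-59, Function('u')(Function('r')(-4))), 2) = Pow(Add(-59, 0), 2) = Pow(-59, 2) = 3481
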